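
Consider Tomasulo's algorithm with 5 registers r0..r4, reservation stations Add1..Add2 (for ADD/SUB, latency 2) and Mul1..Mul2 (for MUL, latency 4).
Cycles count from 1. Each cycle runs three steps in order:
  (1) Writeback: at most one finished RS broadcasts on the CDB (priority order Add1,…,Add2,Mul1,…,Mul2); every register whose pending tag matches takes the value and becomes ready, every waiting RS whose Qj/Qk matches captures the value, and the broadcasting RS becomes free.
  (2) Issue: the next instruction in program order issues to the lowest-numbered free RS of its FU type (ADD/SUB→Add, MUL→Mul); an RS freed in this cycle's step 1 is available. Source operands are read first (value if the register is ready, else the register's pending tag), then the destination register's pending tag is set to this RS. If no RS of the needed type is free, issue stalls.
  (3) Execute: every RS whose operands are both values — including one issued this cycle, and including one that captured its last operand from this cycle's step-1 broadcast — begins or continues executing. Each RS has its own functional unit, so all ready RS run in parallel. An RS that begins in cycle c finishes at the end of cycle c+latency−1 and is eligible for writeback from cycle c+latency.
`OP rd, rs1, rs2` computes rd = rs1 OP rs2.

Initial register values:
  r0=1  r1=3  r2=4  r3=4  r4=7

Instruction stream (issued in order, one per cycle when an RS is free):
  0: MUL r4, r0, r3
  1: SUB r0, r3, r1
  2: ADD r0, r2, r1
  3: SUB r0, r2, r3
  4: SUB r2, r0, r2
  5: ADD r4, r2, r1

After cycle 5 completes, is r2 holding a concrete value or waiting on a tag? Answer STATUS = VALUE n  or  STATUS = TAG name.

cycle 1: issue MUL r4<-Mul1 // r0:1,r1:3,r2:4,r3:4,r4:Mul1
cycle 2: issue SUB r0<-Add1 // r0:Add1,r1:3,r2:4,r3:4,r4:Mul1
cycle 3: issue ADD r0<-Add2 // r0:Add2,r1:3,r2:4,r3:4,r4:Mul1
cycle 4: CDB Add1=1; issue SUB r0<-Add1 // r0:Add1,r1:3,r2:4,r3:4,r4:Mul1
cycle 5: CDB Add2=7; issue SUB r2<-Add2 // r0:Add1,r1:3,r2:Add2,r3:4,r4:Mul1

STATUS = TAG Add2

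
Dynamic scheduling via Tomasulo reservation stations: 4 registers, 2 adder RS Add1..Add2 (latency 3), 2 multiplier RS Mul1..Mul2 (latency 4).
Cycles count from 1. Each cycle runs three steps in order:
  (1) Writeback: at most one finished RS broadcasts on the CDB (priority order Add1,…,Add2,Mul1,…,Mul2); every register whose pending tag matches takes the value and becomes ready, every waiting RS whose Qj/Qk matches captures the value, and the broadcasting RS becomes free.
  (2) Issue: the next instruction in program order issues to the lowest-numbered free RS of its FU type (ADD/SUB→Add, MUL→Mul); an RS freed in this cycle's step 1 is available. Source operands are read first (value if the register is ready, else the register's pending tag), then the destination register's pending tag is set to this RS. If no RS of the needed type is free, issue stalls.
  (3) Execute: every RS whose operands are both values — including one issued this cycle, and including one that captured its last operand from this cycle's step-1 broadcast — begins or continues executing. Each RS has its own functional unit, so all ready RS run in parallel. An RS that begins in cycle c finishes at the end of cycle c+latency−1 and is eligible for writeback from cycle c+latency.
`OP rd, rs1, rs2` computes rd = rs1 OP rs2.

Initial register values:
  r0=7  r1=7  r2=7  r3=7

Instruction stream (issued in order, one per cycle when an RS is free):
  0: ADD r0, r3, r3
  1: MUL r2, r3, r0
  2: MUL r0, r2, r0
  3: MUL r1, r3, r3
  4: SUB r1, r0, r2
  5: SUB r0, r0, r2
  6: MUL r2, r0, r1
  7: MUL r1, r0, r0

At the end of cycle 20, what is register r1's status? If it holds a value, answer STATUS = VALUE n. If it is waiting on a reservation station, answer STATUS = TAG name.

STATUS = TAG Mul2

cycle 1: issue ADD r0<-Add1 // r0:Add1,r1:7,r2:7,r3:7
cycle 2: issue MUL r2<-Mul1 // r0:Add1,r1:7,r2:Mul1,r3:7
cycle 3: issue MUL r0<-Mul2 // r0:Mul2,r1:7,r2:Mul1,r3:7
cycle 4: CDB Add1=14; stall // r0:Mul2,r1:7,r2:Mul1,r3:7
cycle 5: stall // r0:Mul2,r1:7,r2:Mul1,r3:7
cycle 6: stall // r0:Mul2,r1:7,r2:Mul1,r3:7
cycle 7: stall // r0:Mul2,r1:7,r2:Mul1,r3:7
cycle 8: CDB Mul1=98; issue MUL r1<-Mul1 // r0:Mul2,r1:Mul1,r2:98,r3:7
cycle 9: issue SUB r1<-Add1 // r0:Mul2,r1:Add1,r2:98,r3:7
cycle 10: issue SUB r0<-Add2 // r0:Add2,r1:Add1,r2:98,r3:7
cycle 11: stall // r0:Add2,r1:Add1,r2:98,r3:7
cycle 12: CDB Mul1=49; issue MUL r2<-Mul1 // r0:Add2,r1:Add1,r2:Mul1,r3:7
cycle 13: CDB Mul2=1372; issue MUL r1<-Mul2 // r0:Add2,r1:Mul2,r2:Mul1,r3:7
cycle 14: - // r0:Add2,r1:Mul2,r2:Mul1,r3:7
cycle 15: - // r0:Add2,r1:Mul2,r2:Mul1,r3:7
cycle 16: CDB Add1=1274 // r0:Add2,r1:Mul2,r2:Mul1,r3:7
cycle 17: CDB Add2=1274 // r0:1274,r1:Mul2,r2:Mul1,r3:7
cycle 18: - // r0:1274,r1:Mul2,r2:Mul1,r3:7
cycle 19: - // r0:1274,r1:Mul2,r2:Mul1,r3:7
cycle 20: - // r0:1274,r1:Mul2,r2:Mul1,r3:7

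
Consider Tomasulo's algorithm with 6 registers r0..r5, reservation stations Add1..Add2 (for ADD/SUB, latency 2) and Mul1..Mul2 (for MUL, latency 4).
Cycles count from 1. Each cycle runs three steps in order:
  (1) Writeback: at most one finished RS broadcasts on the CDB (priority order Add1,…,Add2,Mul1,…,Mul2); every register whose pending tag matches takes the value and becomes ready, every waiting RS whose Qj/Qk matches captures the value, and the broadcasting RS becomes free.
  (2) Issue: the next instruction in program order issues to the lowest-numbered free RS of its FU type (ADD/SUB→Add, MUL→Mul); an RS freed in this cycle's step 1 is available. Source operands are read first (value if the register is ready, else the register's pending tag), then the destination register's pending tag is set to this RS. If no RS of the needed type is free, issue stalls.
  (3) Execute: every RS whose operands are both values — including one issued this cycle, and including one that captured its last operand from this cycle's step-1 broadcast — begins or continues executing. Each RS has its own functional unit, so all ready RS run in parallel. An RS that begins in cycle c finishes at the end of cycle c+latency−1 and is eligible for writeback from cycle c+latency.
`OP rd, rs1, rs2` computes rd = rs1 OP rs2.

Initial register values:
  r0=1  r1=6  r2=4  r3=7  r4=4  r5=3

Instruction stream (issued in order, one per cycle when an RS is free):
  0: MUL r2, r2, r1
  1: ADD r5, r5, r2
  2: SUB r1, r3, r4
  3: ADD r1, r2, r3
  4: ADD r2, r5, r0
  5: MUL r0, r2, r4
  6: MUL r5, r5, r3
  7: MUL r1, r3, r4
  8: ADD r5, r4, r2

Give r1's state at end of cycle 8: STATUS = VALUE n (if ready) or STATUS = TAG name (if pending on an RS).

STATUS = TAG Add2

  c1: issue MUL r2<-Mul1  regs: r0:1,r1:6,r2:Mul1,r3:7,r4:4,r5:3
  c2: issue ADD r5<-Add1  regs: r0:1,r1:6,r2:Mul1,r3:7,r4:4,r5:Add1
  c3: issue SUB r1<-Add2  regs: r0:1,r1:Add2,r2:Mul1,r3:7,r4:4,r5:Add1
  c4: stall  regs: r0:1,r1:Add2,r2:Mul1,r3:7,r4:4,r5:Add1
  c5: CDB Add2=3; issue ADD r1<-Add2  regs: r0:1,r1:Add2,r2:Mul1,r3:7,r4:4,r5:Add1
  c6: CDB Mul1=24; stall  regs: r0:1,r1:Add2,r2:24,r3:7,r4:4,r5:Add1
  c7: stall  regs: r0:1,r1:Add2,r2:24,r3:7,r4:4,r5:Add1
  c8: CDB Add1=27; issue ADD r2<-Add1  regs: r0:1,r1:Add2,r2:Add1,r3:7,r4:4,r5:27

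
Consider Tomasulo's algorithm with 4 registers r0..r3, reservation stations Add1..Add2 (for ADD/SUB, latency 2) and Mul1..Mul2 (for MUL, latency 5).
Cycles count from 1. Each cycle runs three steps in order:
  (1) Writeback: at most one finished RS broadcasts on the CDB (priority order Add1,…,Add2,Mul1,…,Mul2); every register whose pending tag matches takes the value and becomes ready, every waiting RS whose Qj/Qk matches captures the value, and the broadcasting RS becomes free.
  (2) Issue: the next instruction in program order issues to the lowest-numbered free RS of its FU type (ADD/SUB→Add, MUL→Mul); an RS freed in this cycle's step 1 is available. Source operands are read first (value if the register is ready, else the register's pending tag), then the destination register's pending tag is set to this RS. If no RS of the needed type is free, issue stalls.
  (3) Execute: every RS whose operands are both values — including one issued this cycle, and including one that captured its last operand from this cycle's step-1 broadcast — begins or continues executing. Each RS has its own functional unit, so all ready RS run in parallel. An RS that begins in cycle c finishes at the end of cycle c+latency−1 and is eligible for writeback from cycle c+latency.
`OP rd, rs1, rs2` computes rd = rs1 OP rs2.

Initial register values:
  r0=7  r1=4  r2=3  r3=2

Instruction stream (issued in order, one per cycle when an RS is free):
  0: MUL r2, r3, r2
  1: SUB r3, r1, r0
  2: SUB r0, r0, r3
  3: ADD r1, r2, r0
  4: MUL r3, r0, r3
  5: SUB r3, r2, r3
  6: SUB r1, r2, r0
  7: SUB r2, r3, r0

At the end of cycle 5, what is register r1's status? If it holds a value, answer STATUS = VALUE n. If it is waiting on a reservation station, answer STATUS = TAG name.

STATUS = TAG Add1

c1: issue MUL r2<-Mul1 | r0:7,r1:4,r2:Mul1,r3:2
c2: issue SUB r3<-Add1 | r0:7,r1:4,r2:Mul1,r3:Add1
c3: issue SUB r0<-Add2 | r0:Add2,r1:4,r2:Mul1,r3:Add1
c4: CDB Add1=-3; issue ADD r1<-Add1 | r0:Add2,r1:Add1,r2:Mul1,r3:-3
c5: issue MUL r3<-Mul2 | r0:Add2,r1:Add1,r2:Mul1,r3:Mul2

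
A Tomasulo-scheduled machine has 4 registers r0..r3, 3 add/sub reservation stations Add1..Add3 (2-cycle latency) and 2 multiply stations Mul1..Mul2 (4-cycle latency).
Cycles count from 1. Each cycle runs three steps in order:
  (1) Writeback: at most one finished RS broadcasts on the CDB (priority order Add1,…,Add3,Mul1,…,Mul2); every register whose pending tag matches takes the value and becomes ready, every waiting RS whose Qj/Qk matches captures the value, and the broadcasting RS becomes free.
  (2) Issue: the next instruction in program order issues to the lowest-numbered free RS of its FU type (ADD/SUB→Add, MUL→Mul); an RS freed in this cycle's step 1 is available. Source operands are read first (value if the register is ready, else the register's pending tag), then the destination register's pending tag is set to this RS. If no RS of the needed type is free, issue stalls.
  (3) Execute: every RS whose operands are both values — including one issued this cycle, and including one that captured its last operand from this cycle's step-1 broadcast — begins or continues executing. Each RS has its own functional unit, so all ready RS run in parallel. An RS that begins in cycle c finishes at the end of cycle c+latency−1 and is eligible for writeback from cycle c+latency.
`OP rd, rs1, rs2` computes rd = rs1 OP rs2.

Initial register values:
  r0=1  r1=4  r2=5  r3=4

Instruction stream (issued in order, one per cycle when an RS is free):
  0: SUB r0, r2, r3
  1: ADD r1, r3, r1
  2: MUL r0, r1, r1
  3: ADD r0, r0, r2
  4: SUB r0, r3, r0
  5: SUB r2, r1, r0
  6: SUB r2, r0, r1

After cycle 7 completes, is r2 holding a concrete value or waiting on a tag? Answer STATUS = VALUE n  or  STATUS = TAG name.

  c1: issue SUB r0<-Add1  regs: r0:Add1,r1:4,r2:5,r3:4
  c2: issue ADD r1<-Add2  regs: r0:Add1,r1:Add2,r2:5,r3:4
  c3: CDB Add1=1; issue MUL r0<-Mul1  regs: r0:Mul1,r1:Add2,r2:5,r3:4
  c4: CDB Add2=8; issue ADD r0<-Add1  regs: r0:Add1,r1:8,r2:5,r3:4
  c5: issue SUB r0<-Add2  regs: r0:Add2,r1:8,r2:5,r3:4
  c6: issue SUB r2<-Add3  regs: r0:Add2,r1:8,r2:Add3,r3:4
  c7: stall  regs: r0:Add2,r1:8,r2:Add3,r3:4

STATUS = TAG Add3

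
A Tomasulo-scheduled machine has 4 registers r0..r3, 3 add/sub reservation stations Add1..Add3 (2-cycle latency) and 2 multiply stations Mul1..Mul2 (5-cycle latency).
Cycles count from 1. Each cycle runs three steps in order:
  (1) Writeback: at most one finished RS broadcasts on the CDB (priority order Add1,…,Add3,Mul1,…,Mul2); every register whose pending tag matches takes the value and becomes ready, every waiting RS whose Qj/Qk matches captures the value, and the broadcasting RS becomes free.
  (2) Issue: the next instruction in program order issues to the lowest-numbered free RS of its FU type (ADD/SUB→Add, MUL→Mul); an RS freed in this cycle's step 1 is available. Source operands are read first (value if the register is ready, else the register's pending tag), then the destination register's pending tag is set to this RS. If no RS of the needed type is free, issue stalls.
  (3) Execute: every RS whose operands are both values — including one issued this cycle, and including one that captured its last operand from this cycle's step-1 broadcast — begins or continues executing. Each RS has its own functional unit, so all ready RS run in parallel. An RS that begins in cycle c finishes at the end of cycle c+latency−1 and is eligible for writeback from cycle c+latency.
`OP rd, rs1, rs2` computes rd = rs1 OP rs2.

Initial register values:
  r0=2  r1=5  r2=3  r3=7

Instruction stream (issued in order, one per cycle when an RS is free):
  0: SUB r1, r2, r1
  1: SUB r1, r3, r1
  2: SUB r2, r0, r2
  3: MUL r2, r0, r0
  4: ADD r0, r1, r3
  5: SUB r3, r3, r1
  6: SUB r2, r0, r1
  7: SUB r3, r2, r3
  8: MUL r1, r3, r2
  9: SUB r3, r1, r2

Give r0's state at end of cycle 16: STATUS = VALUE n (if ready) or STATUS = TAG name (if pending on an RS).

STATUS = VALUE 16

  c1: issue SUB r1<-Add1  regs: r0:2,r1:Add1,r2:3,r3:7
  c2: issue SUB r1<-Add2  regs: r0:2,r1:Add2,r2:3,r3:7
  c3: CDB Add1=-2; issue SUB r2<-Add1  regs: r0:2,r1:Add2,r2:Add1,r3:7
  c4: issue MUL r2<-Mul1  regs: r0:2,r1:Add2,r2:Mul1,r3:7
  c5: CDB Add1=-1; issue ADD r0<-Add1  regs: r0:Add1,r1:Add2,r2:Mul1,r3:7
  c6: CDB Add2=9; issue SUB r3<-Add2  regs: r0:Add1,r1:9,r2:Mul1,r3:Add2
  c7: issue SUB r2<-Add3  regs: r0:Add1,r1:9,r2:Add3,r3:Add2
  c8: CDB Add1=16; issue SUB r3<-Add1  regs: r0:16,r1:9,r2:Add3,r3:Add1
  c9: CDB Add2=-2; issue MUL r1<-Mul2  regs: r0:16,r1:Mul2,r2:Add3,r3:Add1
  c10: CDB Add3=7; issue SUB r3<-Add2  regs: r0:16,r1:Mul2,r2:7,r3:Add2
  c11: CDB Mul1=4  regs: r0:16,r1:Mul2,r2:7,r3:Add2
  c12: CDB Add1=9  regs: r0:16,r1:Mul2,r2:7,r3:Add2
  c13: -  regs: r0:16,r1:Mul2,r2:7,r3:Add2
  c14: -  regs: r0:16,r1:Mul2,r2:7,r3:Add2
  c15: -  regs: r0:16,r1:Mul2,r2:7,r3:Add2
  c16: -  regs: r0:16,r1:Mul2,r2:7,r3:Add2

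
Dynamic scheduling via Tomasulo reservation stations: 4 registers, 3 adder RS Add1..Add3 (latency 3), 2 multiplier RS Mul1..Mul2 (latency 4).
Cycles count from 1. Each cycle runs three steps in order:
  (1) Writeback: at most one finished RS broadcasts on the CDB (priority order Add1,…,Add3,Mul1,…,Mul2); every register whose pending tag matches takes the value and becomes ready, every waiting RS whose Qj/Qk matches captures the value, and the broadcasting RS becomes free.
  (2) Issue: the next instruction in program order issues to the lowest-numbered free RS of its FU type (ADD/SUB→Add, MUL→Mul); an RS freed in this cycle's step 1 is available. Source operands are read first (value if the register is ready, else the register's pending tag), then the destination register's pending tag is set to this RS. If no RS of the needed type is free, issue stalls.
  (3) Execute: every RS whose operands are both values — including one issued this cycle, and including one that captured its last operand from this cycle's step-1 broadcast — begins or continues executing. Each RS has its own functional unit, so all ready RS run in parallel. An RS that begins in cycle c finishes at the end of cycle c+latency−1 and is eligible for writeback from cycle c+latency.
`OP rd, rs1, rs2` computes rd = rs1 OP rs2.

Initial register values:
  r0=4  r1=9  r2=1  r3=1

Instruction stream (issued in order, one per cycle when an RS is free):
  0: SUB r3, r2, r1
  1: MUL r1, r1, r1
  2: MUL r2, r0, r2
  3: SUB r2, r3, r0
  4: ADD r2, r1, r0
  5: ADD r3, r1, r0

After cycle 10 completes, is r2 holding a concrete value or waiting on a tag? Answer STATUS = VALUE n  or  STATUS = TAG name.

  c1: issue SUB r3<-Add1  regs: r0:4,r1:9,r2:1,r3:Add1
  c2: issue MUL r1<-Mul1  regs: r0:4,r1:Mul1,r2:1,r3:Add1
  c3: issue MUL r2<-Mul2  regs: r0:4,r1:Mul1,r2:Mul2,r3:Add1
  c4: CDB Add1=-8; issue SUB r2<-Add1  regs: r0:4,r1:Mul1,r2:Add1,r3:-8
  c5: issue ADD r2<-Add2  regs: r0:4,r1:Mul1,r2:Add2,r3:-8
  c6: CDB Mul1=81; issue ADD r3<-Add3  regs: r0:4,r1:81,r2:Add2,r3:Add3
  c7: CDB Add1=-12  regs: r0:4,r1:81,r2:Add2,r3:Add3
  c8: CDB Mul2=4  regs: r0:4,r1:81,r2:Add2,r3:Add3
  c9: CDB Add2=85  regs: r0:4,r1:81,r2:85,r3:Add3
  c10: CDB Add3=85  regs: r0:4,r1:81,r2:85,r3:85

STATUS = VALUE 85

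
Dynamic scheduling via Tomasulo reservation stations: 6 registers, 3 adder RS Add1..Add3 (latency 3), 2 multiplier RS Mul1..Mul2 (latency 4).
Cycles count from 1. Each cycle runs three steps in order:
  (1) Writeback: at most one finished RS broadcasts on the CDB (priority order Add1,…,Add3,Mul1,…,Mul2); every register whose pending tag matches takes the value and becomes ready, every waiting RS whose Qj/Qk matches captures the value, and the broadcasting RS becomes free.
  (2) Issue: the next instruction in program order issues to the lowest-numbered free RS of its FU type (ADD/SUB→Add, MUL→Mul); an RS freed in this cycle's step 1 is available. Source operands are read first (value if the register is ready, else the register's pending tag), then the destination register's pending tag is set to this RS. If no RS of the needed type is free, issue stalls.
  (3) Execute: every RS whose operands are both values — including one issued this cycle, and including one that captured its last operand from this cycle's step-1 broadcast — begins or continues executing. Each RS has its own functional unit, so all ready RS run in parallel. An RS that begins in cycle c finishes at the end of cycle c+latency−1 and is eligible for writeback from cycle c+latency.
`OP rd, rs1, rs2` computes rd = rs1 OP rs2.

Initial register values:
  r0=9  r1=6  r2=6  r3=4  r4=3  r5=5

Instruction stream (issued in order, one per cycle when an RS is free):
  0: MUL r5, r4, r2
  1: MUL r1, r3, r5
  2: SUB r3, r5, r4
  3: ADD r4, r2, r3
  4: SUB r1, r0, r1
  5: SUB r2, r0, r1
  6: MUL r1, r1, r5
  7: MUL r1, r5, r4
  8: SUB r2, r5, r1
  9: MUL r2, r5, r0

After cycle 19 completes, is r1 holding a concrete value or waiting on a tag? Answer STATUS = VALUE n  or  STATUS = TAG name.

c1: issue MUL r5<-Mul1 | r0:9,r1:6,r2:6,r3:4,r4:3,r5:Mul1
c2: issue MUL r1<-Mul2 | r0:9,r1:Mul2,r2:6,r3:4,r4:3,r5:Mul1
c3: issue SUB r3<-Add1 | r0:9,r1:Mul2,r2:6,r3:Add1,r4:3,r5:Mul1
c4: issue ADD r4<-Add2 | r0:9,r1:Mul2,r2:6,r3:Add1,r4:Add2,r5:Mul1
c5: CDB Mul1=18; issue SUB r1<-Add3 | r0:9,r1:Add3,r2:6,r3:Add1,r4:Add2,r5:18
c6: stall | r0:9,r1:Add3,r2:6,r3:Add1,r4:Add2,r5:18
c7: stall | r0:9,r1:Add3,r2:6,r3:Add1,r4:Add2,r5:18
c8: CDB Add1=15; issue SUB r2<-Add1 | r0:9,r1:Add3,r2:Add1,r3:15,r4:Add2,r5:18
c9: CDB Mul2=72; issue MUL r1<-Mul1 | r0:9,r1:Mul1,r2:Add1,r3:15,r4:Add2,r5:18
c10: issue MUL r1<-Mul2 | r0:9,r1:Mul2,r2:Add1,r3:15,r4:Add2,r5:18
c11: CDB Add2=21; issue SUB r2<-Add2 | r0:9,r1:Mul2,r2:Add2,r3:15,r4:21,r5:18
c12: CDB Add3=-63; stall | r0:9,r1:Mul2,r2:Add2,r3:15,r4:21,r5:18
c13: stall | r0:9,r1:Mul2,r2:Add2,r3:15,r4:21,r5:18
c14: stall | r0:9,r1:Mul2,r2:Add2,r3:15,r4:21,r5:18
c15: CDB Add1=72; stall | r0:9,r1:Mul2,r2:Add2,r3:15,r4:21,r5:18
c16: CDB Mul1=-1134; issue MUL r2<-Mul1 | r0:9,r1:Mul2,r2:Mul1,r3:15,r4:21,r5:18
c17: CDB Mul2=378 | r0:9,r1:378,r2:Mul1,r3:15,r4:21,r5:18
c18: - | r0:9,r1:378,r2:Mul1,r3:15,r4:21,r5:18
c19: - | r0:9,r1:378,r2:Mul1,r3:15,r4:21,r5:18

STATUS = VALUE 378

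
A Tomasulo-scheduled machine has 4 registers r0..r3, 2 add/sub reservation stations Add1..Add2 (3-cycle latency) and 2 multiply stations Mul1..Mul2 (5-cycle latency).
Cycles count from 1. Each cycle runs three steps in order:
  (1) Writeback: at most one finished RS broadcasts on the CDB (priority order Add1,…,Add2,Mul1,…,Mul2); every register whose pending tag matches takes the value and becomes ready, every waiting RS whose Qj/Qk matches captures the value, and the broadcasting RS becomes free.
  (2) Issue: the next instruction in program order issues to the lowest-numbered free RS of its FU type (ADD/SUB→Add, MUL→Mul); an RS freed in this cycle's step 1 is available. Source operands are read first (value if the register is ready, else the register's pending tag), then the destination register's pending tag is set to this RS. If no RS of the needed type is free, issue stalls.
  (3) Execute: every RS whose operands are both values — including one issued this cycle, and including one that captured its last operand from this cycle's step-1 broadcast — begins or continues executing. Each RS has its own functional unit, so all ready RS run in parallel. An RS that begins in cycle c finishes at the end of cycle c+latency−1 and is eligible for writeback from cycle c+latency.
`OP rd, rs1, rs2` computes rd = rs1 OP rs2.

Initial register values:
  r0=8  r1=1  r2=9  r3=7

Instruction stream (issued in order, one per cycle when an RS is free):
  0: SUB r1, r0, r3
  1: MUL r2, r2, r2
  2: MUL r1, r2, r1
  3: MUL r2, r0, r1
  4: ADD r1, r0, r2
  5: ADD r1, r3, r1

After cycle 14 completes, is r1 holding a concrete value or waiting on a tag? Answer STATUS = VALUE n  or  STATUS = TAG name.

STATUS = TAG Add2

c1: issue SUB r1<-Add1 | r0:8,r1:Add1,r2:9,r3:7
c2: issue MUL r2<-Mul1 | r0:8,r1:Add1,r2:Mul1,r3:7
c3: issue MUL r1<-Mul2 | r0:8,r1:Mul2,r2:Mul1,r3:7
c4: CDB Add1=1; stall | r0:8,r1:Mul2,r2:Mul1,r3:7
c5: stall | r0:8,r1:Mul2,r2:Mul1,r3:7
c6: stall | r0:8,r1:Mul2,r2:Mul1,r3:7
c7: CDB Mul1=81; issue MUL r2<-Mul1 | r0:8,r1:Mul2,r2:Mul1,r3:7
c8: issue ADD r1<-Add1 | r0:8,r1:Add1,r2:Mul1,r3:7
c9: issue ADD r1<-Add2 | r0:8,r1:Add2,r2:Mul1,r3:7
c10: - | r0:8,r1:Add2,r2:Mul1,r3:7
c11: - | r0:8,r1:Add2,r2:Mul1,r3:7
c12: CDB Mul2=81 | r0:8,r1:Add2,r2:Mul1,r3:7
c13: - | r0:8,r1:Add2,r2:Mul1,r3:7
c14: - | r0:8,r1:Add2,r2:Mul1,r3:7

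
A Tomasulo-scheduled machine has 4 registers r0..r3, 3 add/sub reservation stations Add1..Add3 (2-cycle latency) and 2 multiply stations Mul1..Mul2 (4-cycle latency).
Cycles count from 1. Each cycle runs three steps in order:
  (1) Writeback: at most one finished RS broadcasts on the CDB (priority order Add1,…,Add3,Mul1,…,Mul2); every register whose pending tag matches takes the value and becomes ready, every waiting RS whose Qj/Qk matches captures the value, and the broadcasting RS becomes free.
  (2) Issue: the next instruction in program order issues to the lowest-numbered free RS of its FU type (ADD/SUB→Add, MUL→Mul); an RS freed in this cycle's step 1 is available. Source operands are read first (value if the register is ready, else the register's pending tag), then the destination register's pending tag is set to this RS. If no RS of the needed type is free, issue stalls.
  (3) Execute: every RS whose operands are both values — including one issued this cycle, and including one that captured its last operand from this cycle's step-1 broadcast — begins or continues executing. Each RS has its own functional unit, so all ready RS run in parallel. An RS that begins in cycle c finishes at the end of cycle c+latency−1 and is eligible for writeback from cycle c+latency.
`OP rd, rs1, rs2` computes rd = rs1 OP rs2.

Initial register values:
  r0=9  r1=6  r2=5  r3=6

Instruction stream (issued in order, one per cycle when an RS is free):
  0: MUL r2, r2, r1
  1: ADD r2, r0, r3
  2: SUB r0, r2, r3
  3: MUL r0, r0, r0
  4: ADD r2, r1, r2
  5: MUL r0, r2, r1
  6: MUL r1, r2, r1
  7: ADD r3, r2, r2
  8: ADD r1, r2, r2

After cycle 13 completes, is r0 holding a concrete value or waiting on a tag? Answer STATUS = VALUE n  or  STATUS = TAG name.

STATUS = VALUE 126

c1: issue MUL r2<-Mul1 | r0:9,r1:6,r2:Mul1,r3:6
c2: issue ADD r2<-Add1 | r0:9,r1:6,r2:Add1,r3:6
c3: issue SUB r0<-Add2 | r0:Add2,r1:6,r2:Add1,r3:6
c4: CDB Add1=15; issue MUL r0<-Mul2 | r0:Mul2,r1:6,r2:15,r3:6
c5: CDB Mul1=30; issue ADD r2<-Add1 | r0:Mul2,r1:6,r2:Add1,r3:6
c6: CDB Add2=9; issue MUL r0<-Mul1 | r0:Mul1,r1:6,r2:Add1,r3:6
c7: CDB Add1=21; stall | r0:Mul1,r1:6,r2:21,r3:6
c8: stall | r0:Mul1,r1:6,r2:21,r3:6
c9: stall | r0:Mul1,r1:6,r2:21,r3:6
c10: CDB Mul2=81; issue MUL r1<-Mul2 | r0:Mul1,r1:Mul2,r2:21,r3:6
c11: CDB Mul1=126; issue ADD r3<-Add1 | r0:126,r1:Mul2,r2:21,r3:Add1
c12: issue ADD r1<-Add2 | r0:126,r1:Add2,r2:21,r3:Add1
c13: CDB Add1=42 | r0:126,r1:Add2,r2:21,r3:42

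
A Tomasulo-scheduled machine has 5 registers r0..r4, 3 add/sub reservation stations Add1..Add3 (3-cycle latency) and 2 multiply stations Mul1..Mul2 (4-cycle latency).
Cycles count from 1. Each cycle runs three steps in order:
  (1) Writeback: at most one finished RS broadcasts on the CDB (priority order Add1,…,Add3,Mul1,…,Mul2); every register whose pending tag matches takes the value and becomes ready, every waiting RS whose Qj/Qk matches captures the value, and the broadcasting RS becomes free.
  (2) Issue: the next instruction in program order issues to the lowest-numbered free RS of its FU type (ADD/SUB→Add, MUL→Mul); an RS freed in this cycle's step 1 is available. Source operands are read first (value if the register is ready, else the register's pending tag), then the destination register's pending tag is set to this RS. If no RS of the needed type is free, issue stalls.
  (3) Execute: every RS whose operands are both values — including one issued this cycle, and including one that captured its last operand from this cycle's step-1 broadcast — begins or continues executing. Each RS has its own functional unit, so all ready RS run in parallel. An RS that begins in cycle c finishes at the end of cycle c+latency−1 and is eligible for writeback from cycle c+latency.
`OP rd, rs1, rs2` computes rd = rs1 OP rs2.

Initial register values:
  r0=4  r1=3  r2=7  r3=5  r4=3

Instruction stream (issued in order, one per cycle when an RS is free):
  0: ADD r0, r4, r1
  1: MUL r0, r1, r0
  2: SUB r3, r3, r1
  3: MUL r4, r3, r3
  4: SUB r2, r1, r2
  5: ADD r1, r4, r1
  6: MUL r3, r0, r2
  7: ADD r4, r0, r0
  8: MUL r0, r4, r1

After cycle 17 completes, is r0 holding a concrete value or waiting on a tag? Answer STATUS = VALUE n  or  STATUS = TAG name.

c1: issue ADD r0<-Add1 | r0:Add1,r1:3,r2:7,r3:5,r4:3
c2: issue MUL r0<-Mul1 | r0:Mul1,r1:3,r2:7,r3:5,r4:3
c3: issue SUB r3<-Add2 | r0:Mul1,r1:3,r2:7,r3:Add2,r4:3
c4: CDB Add1=6; issue MUL r4<-Mul2 | r0:Mul1,r1:3,r2:7,r3:Add2,r4:Mul2
c5: issue SUB r2<-Add1 | r0:Mul1,r1:3,r2:Add1,r3:Add2,r4:Mul2
c6: CDB Add2=2; issue ADD r1<-Add2 | r0:Mul1,r1:Add2,r2:Add1,r3:2,r4:Mul2
c7: stall | r0:Mul1,r1:Add2,r2:Add1,r3:2,r4:Mul2
c8: CDB Add1=-4; stall | r0:Mul1,r1:Add2,r2:-4,r3:2,r4:Mul2
c9: CDB Mul1=18; issue MUL r3<-Mul1 | r0:18,r1:Add2,r2:-4,r3:Mul1,r4:Mul2
c10: CDB Mul2=4; issue ADD r4<-Add1 | r0:18,r1:Add2,r2:-4,r3:Mul1,r4:Add1
c11: issue MUL r0<-Mul2 | r0:Mul2,r1:Add2,r2:-4,r3:Mul1,r4:Add1
c12: - | r0:Mul2,r1:Add2,r2:-4,r3:Mul1,r4:Add1
c13: CDB Add1=36 | r0:Mul2,r1:Add2,r2:-4,r3:Mul1,r4:36
c14: CDB Add2=7 | r0:Mul2,r1:7,r2:-4,r3:Mul1,r4:36
c15: CDB Mul1=-72 | r0:Mul2,r1:7,r2:-4,r3:-72,r4:36
c16: - | r0:Mul2,r1:7,r2:-4,r3:-72,r4:36
c17: - | r0:Mul2,r1:7,r2:-4,r3:-72,r4:36

STATUS = TAG Mul2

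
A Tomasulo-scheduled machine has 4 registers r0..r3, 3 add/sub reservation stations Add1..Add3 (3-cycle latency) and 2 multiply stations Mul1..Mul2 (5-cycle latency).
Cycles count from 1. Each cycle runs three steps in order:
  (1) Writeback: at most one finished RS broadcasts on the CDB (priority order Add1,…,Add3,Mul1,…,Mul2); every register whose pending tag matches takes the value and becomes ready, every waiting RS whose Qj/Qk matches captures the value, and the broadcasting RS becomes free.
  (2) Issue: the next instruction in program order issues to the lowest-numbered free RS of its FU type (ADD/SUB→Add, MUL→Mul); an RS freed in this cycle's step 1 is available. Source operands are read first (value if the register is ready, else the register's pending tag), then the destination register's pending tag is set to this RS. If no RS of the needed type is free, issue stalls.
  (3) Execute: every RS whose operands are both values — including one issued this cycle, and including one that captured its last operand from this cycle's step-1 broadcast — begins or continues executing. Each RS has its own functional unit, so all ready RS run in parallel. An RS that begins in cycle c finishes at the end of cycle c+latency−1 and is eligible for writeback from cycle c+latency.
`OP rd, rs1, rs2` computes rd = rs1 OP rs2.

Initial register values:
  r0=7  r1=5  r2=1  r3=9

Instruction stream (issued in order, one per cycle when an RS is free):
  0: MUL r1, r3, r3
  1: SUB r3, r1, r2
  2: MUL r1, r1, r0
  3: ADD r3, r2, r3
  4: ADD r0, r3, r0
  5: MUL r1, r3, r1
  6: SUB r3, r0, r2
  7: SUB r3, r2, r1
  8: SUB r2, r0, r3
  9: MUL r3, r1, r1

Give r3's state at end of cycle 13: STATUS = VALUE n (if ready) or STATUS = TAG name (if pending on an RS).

  c1: issue MUL r1<-Mul1  regs: r0:7,r1:Mul1,r2:1,r3:9
  c2: issue SUB r3<-Add1  regs: r0:7,r1:Mul1,r2:1,r3:Add1
  c3: issue MUL r1<-Mul2  regs: r0:7,r1:Mul2,r2:1,r3:Add1
  c4: issue ADD r3<-Add2  regs: r0:7,r1:Mul2,r2:1,r3:Add2
  c5: issue ADD r0<-Add3  regs: r0:Add3,r1:Mul2,r2:1,r3:Add2
  c6: CDB Mul1=81; issue MUL r1<-Mul1  regs: r0:Add3,r1:Mul1,r2:1,r3:Add2
  c7: stall  regs: r0:Add3,r1:Mul1,r2:1,r3:Add2
  c8: stall  regs: r0:Add3,r1:Mul1,r2:1,r3:Add2
  c9: CDB Add1=80; issue SUB r3<-Add1  regs: r0:Add3,r1:Mul1,r2:1,r3:Add1
  c10: stall  regs: r0:Add3,r1:Mul1,r2:1,r3:Add1
  c11: CDB Mul2=567; stall  regs: r0:Add3,r1:Mul1,r2:1,r3:Add1
  c12: CDB Add2=81; issue SUB r3<-Add2  regs: r0:Add3,r1:Mul1,r2:1,r3:Add2
  c13: stall  regs: r0:Add3,r1:Mul1,r2:1,r3:Add2

STATUS = TAG Add2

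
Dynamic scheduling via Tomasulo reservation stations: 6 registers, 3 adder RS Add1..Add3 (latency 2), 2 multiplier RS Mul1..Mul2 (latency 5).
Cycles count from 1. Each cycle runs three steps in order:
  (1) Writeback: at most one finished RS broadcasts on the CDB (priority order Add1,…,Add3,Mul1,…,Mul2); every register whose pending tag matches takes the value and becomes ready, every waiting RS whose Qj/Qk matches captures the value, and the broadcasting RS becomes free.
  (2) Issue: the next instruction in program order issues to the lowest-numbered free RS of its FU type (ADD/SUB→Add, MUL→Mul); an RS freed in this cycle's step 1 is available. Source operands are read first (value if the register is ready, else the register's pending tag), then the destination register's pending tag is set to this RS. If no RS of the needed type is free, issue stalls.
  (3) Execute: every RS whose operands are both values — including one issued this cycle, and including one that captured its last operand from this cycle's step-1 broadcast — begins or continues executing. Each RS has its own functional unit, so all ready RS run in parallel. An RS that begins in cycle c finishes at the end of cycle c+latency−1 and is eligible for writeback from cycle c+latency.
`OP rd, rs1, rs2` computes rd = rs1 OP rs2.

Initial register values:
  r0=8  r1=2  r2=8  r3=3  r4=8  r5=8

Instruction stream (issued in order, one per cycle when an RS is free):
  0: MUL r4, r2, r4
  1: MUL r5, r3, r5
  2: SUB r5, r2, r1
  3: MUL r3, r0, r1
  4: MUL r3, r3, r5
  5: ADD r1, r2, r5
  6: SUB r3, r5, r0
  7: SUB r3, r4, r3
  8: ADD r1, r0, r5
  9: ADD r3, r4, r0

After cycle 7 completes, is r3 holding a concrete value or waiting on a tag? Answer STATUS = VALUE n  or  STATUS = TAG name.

c1: issue MUL r4<-Mul1 | r0:8,r1:2,r2:8,r3:3,r4:Mul1,r5:8
c2: issue MUL r5<-Mul2 | r0:8,r1:2,r2:8,r3:3,r4:Mul1,r5:Mul2
c3: issue SUB r5<-Add1 | r0:8,r1:2,r2:8,r3:3,r4:Mul1,r5:Add1
c4: stall | r0:8,r1:2,r2:8,r3:3,r4:Mul1,r5:Add1
c5: CDB Add1=6; stall | r0:8,r1:2,r2:8,r3:3,r4:Mul1,r5:6
c6: CDB Mul1=64; issue MUL r3<-Mul1 | r0:8,r1:2,r2:8,r3:Mul1,r4:64,r5:6
c7: CDB Mul2=24; issue MUL r3<-Mul2 | r0:8,r1:2,r2:8,r3:Mul2,r4:64,r5:6

STATUS = TAG Mul2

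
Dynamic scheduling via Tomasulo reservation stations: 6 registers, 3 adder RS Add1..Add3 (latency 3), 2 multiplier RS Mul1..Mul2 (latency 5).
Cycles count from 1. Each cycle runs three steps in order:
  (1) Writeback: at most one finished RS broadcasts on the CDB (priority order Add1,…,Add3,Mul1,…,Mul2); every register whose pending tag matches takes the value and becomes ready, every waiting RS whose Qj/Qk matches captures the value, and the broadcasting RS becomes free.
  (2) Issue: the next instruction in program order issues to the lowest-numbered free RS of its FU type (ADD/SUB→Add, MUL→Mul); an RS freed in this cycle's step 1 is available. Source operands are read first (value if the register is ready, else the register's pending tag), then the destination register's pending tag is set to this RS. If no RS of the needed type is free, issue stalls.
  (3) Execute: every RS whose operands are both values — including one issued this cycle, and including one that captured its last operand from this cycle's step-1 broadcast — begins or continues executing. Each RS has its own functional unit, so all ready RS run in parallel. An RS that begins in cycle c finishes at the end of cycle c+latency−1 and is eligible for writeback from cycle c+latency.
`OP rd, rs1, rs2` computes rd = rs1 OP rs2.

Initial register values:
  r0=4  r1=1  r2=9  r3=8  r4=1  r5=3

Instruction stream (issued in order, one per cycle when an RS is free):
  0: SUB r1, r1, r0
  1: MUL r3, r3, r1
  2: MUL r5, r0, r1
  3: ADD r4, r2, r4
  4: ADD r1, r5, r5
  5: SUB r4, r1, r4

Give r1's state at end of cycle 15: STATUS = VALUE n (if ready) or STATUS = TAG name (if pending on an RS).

cycle 1: issue SUB r1<-Add1 // r0:4,r1:Add1,r2:9,r3:8,r4:1,r5:3
cycle 2: issue MUL r3<-Mul1 // r0:4,r1:Add1,r2:9,r3:Mul1,r4:1,r5:3
cycle 3: issue MUL r5<-Mul2 // r0:4,r1:Add1,r2:9,r3:Mul1,r4:1,r5:Mul2
cycle 4: CDB Add1=-3; issue ADD r4<-Add1 // r0:4,r1:-3,r2:9,r3:Mul1,r4:Add1,r5:Mul2
cycle 5: issue ADD r1<-Add2 // r0:4,r1:Add2,r2:9,r3:Mul1,r4:Add1,r5:Mul2
cycle 6: issue SUB r4<-Add3 // r0:4,r1:Add2,r2:9,r3:Mul1,r4:Add3,r5:Mul2
cycle 7: CDB Add1=10 // r0:4,r1:Add2,r2:9,r3:Mul1,r4:Add3,r5:Mul2
cycle 8: - // r0:4,r1:Add2,r2:9,r3:Mul1,r4:Add3,r5:Mul2
cycle 9: CDB Mul1=-24 // r0:4,r1:Add2,r2:9,r3:-24,r4:Add3,r5:Mul2
cycle 10: CDB Mul2=-12 // r0:4,r1:Add2,r2:9,r3:-24,r4:Add3,r5:-12
cycle 11: - // r0:4,r1:Add2,r2:9,r3:-24,r4:Add3,r5:-12
cycle 12: - // r0:4,r1:Add2,r2:9,r3:-24,r4:Add3,r5:-12
cycle 13: CDB Add2=-24 // r0:4,r1:-24,r2:9,r3:-24,r4:Add3,r5:-12
cycle 14: - // r0:4,r1:-24,r2:9,r3:-24,r4:Add3,r5:-12
cycle 15: - // r0:4,r1:-24,r2:9,r3:-24,r4:Add3,r5:-12

STATUS = VALUE -24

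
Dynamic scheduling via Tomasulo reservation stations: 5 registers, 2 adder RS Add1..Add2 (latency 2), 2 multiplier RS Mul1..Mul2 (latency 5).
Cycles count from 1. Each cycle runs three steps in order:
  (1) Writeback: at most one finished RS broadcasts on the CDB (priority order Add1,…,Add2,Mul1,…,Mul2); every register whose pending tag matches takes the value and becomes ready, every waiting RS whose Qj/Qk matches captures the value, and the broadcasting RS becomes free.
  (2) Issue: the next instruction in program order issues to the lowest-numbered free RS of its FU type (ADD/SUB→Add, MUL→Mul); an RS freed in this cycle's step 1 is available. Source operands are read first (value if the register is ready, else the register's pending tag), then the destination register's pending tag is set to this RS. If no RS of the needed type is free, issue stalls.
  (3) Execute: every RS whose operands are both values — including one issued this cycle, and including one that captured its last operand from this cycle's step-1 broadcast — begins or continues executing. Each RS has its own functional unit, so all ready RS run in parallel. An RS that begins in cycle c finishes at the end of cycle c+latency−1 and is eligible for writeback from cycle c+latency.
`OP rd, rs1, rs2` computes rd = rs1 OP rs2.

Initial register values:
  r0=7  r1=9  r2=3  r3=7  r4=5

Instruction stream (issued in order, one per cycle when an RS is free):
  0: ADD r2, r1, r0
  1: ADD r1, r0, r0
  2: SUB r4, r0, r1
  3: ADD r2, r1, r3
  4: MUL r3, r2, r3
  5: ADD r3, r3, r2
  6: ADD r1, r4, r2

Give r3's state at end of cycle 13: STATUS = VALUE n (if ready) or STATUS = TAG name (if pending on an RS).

STATUS = TAG Add1

  c1: issue ADD r2<-Add1  regs: r0:7,r1:9,r2:Add1,r3:7,r4:5
  c2: issue ADD r1<-Add2  regs: r0:7,r1:Add2,r2:Add1,r3:7,r4:5
  c3: CDB Add1=16; issue SUB r4<-Add1  regs: r0:7,r1:Add2,r2:16,r3:7,r4:Add1
  c4: CDB Add2=14; issue ADD r2<-Add2  regs: r0:7,r1:14,r2:Add2,r3:7,r4:Add1
  c5: issue MUL r3<-Mul1  regs: r0:7,r1:14,r2:Add2,r3:Mul1,r4:Add1
  c6: CDB Add1=-7; issue ADD r3<-Add1  regs: r0:7,r1:14,r2:Add2,r3:Add1,r4:-7
  c7: CDB Add2=21; issue ADD r1<-Add2  regs: r0:7,r1:Add2,r2:21,r3:Add1,r4:-7
  c8: -  regs: r0:7,r1:Add2,r2:21,r3:Add1,r4:-7
  c9: CDB Add2=14  regs: r0:7,r1:14,r2:21,r3:Add1,r4:-7
  c10: -  regs: r0:7,r1:14,r2:21,r3:Add1,r4:-7
  c11: -  regs: r0:7,r1:14,r2:21,r3:Add1,r4:-7
  c12: CDB Mul1=147  regs: r0:7,r1:14,r2:21,r3:Add1,r4:-7
  c13: -  regs: r0:7,r1:14,r2:21,r3:Add1,r4:-7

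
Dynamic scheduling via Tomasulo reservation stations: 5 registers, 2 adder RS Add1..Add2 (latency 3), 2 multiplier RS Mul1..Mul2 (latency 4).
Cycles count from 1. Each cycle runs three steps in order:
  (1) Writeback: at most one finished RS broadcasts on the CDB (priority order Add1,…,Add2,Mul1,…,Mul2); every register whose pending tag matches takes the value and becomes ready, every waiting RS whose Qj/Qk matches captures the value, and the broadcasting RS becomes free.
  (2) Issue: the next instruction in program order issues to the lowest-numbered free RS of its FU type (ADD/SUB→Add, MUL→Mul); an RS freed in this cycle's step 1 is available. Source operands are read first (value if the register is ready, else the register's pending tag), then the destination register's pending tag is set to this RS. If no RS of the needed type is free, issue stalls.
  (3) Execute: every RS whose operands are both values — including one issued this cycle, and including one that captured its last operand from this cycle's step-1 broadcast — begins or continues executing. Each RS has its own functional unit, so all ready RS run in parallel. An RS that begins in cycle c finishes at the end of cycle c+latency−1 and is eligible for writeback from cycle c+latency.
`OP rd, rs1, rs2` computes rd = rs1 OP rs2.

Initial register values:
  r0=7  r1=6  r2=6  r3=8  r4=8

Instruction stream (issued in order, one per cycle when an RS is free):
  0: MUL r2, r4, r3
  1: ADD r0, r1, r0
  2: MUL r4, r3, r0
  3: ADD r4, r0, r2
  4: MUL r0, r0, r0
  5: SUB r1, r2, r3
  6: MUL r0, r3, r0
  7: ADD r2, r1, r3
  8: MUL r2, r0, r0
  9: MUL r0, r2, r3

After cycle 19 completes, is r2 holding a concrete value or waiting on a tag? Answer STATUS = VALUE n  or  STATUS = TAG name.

  c1: issue MUL r2<-Mul1  regs: r0:7,r1:6,r2:Mul1,r3:8,r4:8
  c2: issue ADD r0<-Add1  regs: r0:Add1,r1:6,r2:Mul1,r3:8,r4:8
  c3: issue MUL r4<-Mul2  regs: r0:Add1,r1:6,r2:Mul1,r3:8,r4:Mul2
  c4: issue ADD r4<-Add2  regs: r0:Add1,r1:6,r2:Mul1,r3:8,r4:Add2
  c5: CDB Add1=13; stall  regs: r0:13,r1:6,r2:Mul1,r3:8,r4:Add2
  c6: CDB Mul1=64; issue MUL r0<-Mul1  regs: r0:Mul1,r1:6,r2:64,r3:8,r4:Add2
  c7: issue SUB r1<-Add1  regs: r0:Mul1,r1:Add1,r2:64,r3:8,r4:Add2
  c8: stall  regs: r0:Mul1,r1:Add1,r2:64,r3:8,r4:Add2
  c9: CDB Add2=77; stall  regs: r0:Mul1,r1:Add1,r2:64,r3:8,r4:77
  c10: CDB Add1=56; stall  regs: r0:Mul1,r1:56,r2:64,r3:8,r4:77
  c11: CDB Mul1=169; issue MUL r0<-Mul1  regs: r0:Mul1,r1:56,r2:64,r3:8,r4:77
  c12: CDB Mul2=104; issue ADD r2<-Add1  regs: r0:Mul1,r1:56,r2:Add1,r3:8,r4:77
  c13: issue MUL r2<-Mul2  regs: r0:Mul1,r1:56,r2:Mul2,r3:8,r4:77
  c14: stall  regs: r0:Mul1,r1:56,r2:Mul2,r3:8,r4:77
  c15: CDB Add1=64; stall  regs: r0:Mul1,r1:56,r2:Mul2,r3:8,r4:77
  c16: CDB Mul1=1352; issue MUL r0<-Mul1  regs: r0:Mul1,r1:56,r2:Mul2,r3:8,r4:77
  c17: -  regs: r0:Mul1,r1:56,r2:Mul2,r3:8,r4:77
  c18: -  regs: r0:Mul1,r1:56,r2:Mul2,r3:8,r4:77
  c19: -  regs: r0:Mul1,r1:56,r2:Mul2,r3:8,r4:77

STATUS = TAG Mul2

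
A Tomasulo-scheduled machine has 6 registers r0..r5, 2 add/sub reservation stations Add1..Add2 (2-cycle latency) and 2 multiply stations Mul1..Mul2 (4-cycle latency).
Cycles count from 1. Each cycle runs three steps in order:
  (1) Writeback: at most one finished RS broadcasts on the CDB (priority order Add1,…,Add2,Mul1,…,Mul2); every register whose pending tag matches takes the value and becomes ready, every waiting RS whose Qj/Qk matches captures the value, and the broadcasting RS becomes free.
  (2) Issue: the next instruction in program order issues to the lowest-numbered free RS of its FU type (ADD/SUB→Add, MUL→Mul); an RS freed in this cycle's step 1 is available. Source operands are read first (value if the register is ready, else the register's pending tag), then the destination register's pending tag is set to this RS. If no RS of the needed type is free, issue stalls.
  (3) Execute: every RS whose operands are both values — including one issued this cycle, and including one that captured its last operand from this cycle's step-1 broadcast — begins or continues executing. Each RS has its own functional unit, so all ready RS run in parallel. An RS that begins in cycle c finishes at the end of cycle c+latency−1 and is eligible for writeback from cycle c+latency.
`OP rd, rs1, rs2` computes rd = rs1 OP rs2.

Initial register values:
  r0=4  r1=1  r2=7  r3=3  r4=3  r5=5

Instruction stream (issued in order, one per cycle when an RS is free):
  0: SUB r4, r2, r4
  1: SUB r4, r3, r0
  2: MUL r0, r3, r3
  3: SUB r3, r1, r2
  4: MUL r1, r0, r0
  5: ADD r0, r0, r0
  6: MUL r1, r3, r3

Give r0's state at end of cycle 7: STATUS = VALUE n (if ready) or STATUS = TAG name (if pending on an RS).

cycle 1: issue SUB r4<-Add1 // r0:4,r1:1,r2:7,r3:3,r4:Add1,r5:5
cycle 2: issue SUB r4<-Add2 // r0:4,r1:1,r2:7,r3:3,r4:Add2,r5:5
cycle 3: CDB Add1=4; issue MUL r0<-Mul1 // r0:Mul1,r1:1,r2:7,r3:3,r4:Add2,r5:5
cycle 4: CDB Add2=-1; issue SUB r3<-Add1 // r0:Mul1,r1:1,r2:7,r3:Add1,r4:-1,r5:5
cycle 5: issue MUL r1<-Mul2 // r0:Mul1,r1:Mul2,r2:7,r3:Add1,r4:-1,r5:5
cycle 6: CDB Add1=-6; issue ADD r0<-Add1 // r0:Add1,r1:Mul2,r2:7,r3:-6,r4:-1,r5:5
cycle 7: CDB Mul1=9; issue MUL r1<-Mul1 // r0:Add1,r1:Mul1,r2:7,r3:-6,r4:-1,r5:5

STATUS = TAG Add1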